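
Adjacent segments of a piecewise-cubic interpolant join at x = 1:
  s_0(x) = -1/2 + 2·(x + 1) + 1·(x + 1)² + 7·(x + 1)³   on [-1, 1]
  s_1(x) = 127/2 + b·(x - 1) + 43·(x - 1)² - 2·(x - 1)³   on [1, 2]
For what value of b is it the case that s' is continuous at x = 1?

90

s_0'(x) = 2 + 2·(x + 1) + 21·(x + 1)², so s_0'(1) = 90. On the right, s_1'(1) = b, so b = 90.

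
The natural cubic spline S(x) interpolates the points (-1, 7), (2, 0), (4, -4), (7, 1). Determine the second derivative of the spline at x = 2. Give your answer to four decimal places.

Let σ_i = S''(x_i). Step sizes h_i = 3, 2, 3; slopes of the chords Δ_i = (y_(i+1) - y_i)/h_i = -7/3, -2, 5/3.
  3·σ_0 + 10·σ_1 + 2·σ_2 = 6(Δ_1 - Δ_0) = 2
  2·σ_1 + 10·σ_2 + 3·σ_3 = 6(Δ_2 - Δ_1) = 22
Natural end conditions: σ_0 = σ_3 = 0.
Hence σ_0 = 0, σ_1 = -1/4, σ_2 = 9/4, σ_3 = 0.

-0.2500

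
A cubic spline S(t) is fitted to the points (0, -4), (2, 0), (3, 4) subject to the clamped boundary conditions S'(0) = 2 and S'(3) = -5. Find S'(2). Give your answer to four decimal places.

Put M_i = S'' at the i-th knot. Here h = (2, 1) and Δ = (2, 4), so the interior equations h_(i-1)·M_(i-1) + 2(h_(i-1)+h_i)·M_i + h_i·M_(i+1) = 6(Δ_i − Δ_(i-1)) read
  2·M_0 + 6·M_1 + 1·M_2 = 6(Δ_1 - Δ_0) = 12
Clamped end conditions give two more equations: 2h_0·M_0 + h_0·M_1 = 6(Δ_0 - S'(0)) = 0 and h_1·M_1 + 2h_1·M_2 = 6(S'(3) - Δ_1) = -54.
Hence M_0 = -13/3, M_1 = 26/3, M_2 = -94/3.
On [2, 3], S'(t) = b_1 + 2c_1·(t - 2) + 3d_1·(t - 2)² with b_1 = Δ_1 - h_1(2M_1 + M_2)/6 = 19/3, c_1 = M_1/2 = 13/3, d_1 = (M_2 - M_1)/(6h_1) = -20/3. So S'(2) = 19/3.

6.3333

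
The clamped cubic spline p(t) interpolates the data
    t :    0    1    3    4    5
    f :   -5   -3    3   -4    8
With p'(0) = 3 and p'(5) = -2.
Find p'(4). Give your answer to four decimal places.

Let m_i = p''(x_i). Step sizes h_i = 1, 2, 1, 1; slopes of the chords Δ_i = (y_(i+1) - y_i)/h_i = 2, 3, -7, 12.
  1·m_0 + 6·m_1 + 2·m_2 = 6(Δ_1 - Δ_0) = 6
  2·m_1 + 6·m_2 + 1·m_3 = 6(Δ_2 - Δ_1) = -60
  1·m_2 + 4·m_3 + 1·m_4 = 6(Δ_3 - Δ_2) = 114
Clamped end conditions give two more equations: 2h_0·m_0 + h_0·m_1 = 6(Δ_0 - p'(0)) = -6 and h_3·m_3 + 2h_3·m_4 = 6(p'(5) - Δ_3) = -84.
Forward elimination and back-substitution give m_0 = -31/4, m_1 = 19/2, m_2 = -173/8, m_3 = 203/4, m_4 = -539/8.
On [4, 5], p'(t) = b_3 + 2c_3·(t - 4) + 3d_3·(t - 4)² with b_3 = Δ_3 - h_3(2m_3 + m_4)/6 = 101/16, c_3 = m_3/2 = 203/8, d_3 = (m_4 - m_3)/(6h_3) = -315/16. So p'(4) = 101/16.

6.3125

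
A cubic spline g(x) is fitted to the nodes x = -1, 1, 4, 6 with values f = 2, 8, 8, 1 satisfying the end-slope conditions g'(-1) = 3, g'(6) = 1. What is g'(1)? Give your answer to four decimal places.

With m_i denoting the second derivative at x_i, h_i = 2, 3, 2, and Δ_i = (y_(i+1) − y_i)/h_i = 3, 0, -7/2:
  2·m_0 + 10·m_1 + 3·m_2 = 6(Δ_1 - Δ_0) = -18
  3·m_1 + 10·m_2 + 2·m_3 = 6(Δ_2 - Δ_1) = -21
Clamped end conditions give two more equations: 2h_0·m_0 + h_0·m_1 = 6(Δ_0 - g'(-1)) = 0 and h_2·m_2 + 2h_2·m_3 = 6(g'(6) - Δ_2) = 27.
Forward elimination and back-substitution give m_0 = 13/32, m_1 = -13/16, m_2 = -57/16, m_3 = 273/32.
On [1, 4], g'(x) = b_1 + 2c_1·(x - 1) + 3d_1·(x - 1)² with b_1 = Δ_1 - h_1(2m_1 + m_2)/6 = 83/32, c_1 = m_1/2 = -13/32, d_1 = (m_2 - m_1)/(6h_1) = -11/72. So g'(1) = 83/32.

2.5938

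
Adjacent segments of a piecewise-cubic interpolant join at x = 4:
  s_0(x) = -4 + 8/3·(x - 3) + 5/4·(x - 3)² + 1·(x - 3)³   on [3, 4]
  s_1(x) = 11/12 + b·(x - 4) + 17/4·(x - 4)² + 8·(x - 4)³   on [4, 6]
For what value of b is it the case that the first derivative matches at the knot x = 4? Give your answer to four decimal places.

s_0'(x) = 8/3 + 5/2·(x - 3) + 3·(x - 3)², so s_0'(4) = 49/6. On the right, s_1'(4) = b, so b = 49/6.

8.1667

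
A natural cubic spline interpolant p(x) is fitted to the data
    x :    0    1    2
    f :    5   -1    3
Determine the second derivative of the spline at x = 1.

With M_i denoting the second derivative at x_i, h_i = 1, 1, and Δ_i = (y_(i+1) − y_i)/h_i = -6, 4:
  1·M_0 + 4·M_1 + 1·M_2 = 6(Δ_1 - Δ_0) = 60
Natural end conditions: M_0 = M_2 = 0.
Solving: M_0 = 0, M_1 = 15, M_2 = 0.

15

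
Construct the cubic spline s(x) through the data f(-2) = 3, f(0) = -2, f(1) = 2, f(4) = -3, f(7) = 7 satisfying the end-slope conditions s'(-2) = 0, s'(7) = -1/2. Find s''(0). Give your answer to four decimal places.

With M_i denoting the second derivative at x_i, h_i = 2, 1, 3, 3, and Δ_i = (y_(i+1) − y_i)/h_i = -5/2, 4, -5/3, 10/3:
  2·M_0 + 6·M_1 + 1·M_2 = 6(Δ_1 - Δ_0) = 39
  1·M_1 + 8·M_2 + 3·M_3 = 6(Δ_2 - Δ_1) = -34
  3·M_2 + 12·M_3 + 3·M_4 = 6(Δ_3 - Δ_2) = 30
Clamped end conditions give two more equations: 2h_0·M_0 + h_0·M_1 = 6(Δ_0 - s'(-2)) = -15 and h_3·M_3 + 2h_3·M_4 = 6(s'(7) - Δ_3) = -23.
Forward elimination and back-substitution give M_0 = -331/36, M_1 = 98/9, M_2 = -143/18, M_3 = 56/9, M_4 = -125/18.

10.8889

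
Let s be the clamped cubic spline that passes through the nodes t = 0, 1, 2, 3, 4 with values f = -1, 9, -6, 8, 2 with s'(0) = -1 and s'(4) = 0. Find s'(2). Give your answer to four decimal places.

Put σ_i = s'' at the i-th knot. Here h = (1, 1, 1, 1) and Δ = (10, -15, 14, -6), so the interior equations h_(i-1)·σ_(i-1) + 2(h_(i-1)+h_i)·σ_i + h_i·σ_(i+1) = 6(Δ_i − Δ_(i-1)) read
  1·σ_0 + 4·σ_1 + 1·σ_2 = 6(Δ_1 - Δ_0) = -150
  1·σ_1 + 4·σ_2 + 1·σ_3 = 6(Δ_2 - Δ_1) = 174
  1·σ_2 + 4·σ_3 + 1·σ_4 = 6(Δ_3 - Δ_2) = -120
Clamped end conditions give two more equations: 2h_0·σ_0 + h_0·σ_1 = 6(Δ_0 - s'(0)) = 66 and h_3·σ_3 + 2h_3·σ_4 = 6(s'(4) - Δ_3) = 36.
Hence σ_0 = 983/14, σ_1 = -521/7, σ_2 = 155/2, σ_3 = -431/7, σ_4 = 683/14.
On [2, 3], s'(t) = b_2 + 2c_2·(t - 2) + 3d_2·(t - 2)² with b_2 = Δ_2 - h_2(2σ_2 + σ_3)/6 = -11/7, c_2 = σ_2/2 = 155/4, d_2 = (σ_3 - σ_2)/(6h_2) = -649/28. So s'(2) = -11/7.

-1.5714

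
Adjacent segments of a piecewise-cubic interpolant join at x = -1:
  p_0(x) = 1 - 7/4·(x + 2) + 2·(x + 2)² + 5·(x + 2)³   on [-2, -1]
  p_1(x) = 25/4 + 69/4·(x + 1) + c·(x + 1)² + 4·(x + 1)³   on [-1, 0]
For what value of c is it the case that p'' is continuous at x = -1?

p_0''(x) = 4 + 30·(x + 2), so p_0''(-1) = 34. On the right, p_1''(-1) = 2c, so c = 17.

17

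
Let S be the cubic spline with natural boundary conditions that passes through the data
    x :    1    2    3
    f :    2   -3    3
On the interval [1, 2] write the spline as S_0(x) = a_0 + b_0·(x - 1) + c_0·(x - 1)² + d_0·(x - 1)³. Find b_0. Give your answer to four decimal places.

-7.7500

Write m_i for S''(x_i). With h_i = 1, 1 and divided differences Δ_i = -5, 6, the continuity of S' gives the tridiagonal system
  1·m_0 + 4·m_1 + 1·m_2 = 6(Δ_1 - Δ_0) = 66
Natural end conditions: m_0 = m_2 = 0.
Forward elimination and back-substitution give m_0 = 0, m_1 = 33/2, m_2 = 0.
On [1, 2], with S_0(x) = a_0 + b_0·(x - 1) + c_0·(x - 1)² + d_0·(x - 1)³: c_0 = m_0/2 = 0, d_0 = (m_1 - m_0)/(6h_0) = 11/4, b_0 = Δ_0 - h_0(2m_0 + m_1)/6 = -31/4.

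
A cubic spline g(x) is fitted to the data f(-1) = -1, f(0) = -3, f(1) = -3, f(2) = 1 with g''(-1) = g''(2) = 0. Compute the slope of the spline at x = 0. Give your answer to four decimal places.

-1.4667

Put M_i = g'' at the i-th knot. Here h = (1, 1, 1) and Δ = (-2, 0, 4), so the interior equations h_(i-1)·M_(i-1) + 2(h_(i-1)+h_i)·M_i + h_i·M_(i+1) = 6(Δ_i − Δ_(i-1)) read
  1·M_0 + 4·M_1 + 1·M_2 = 6(Δ_1 - Δ_0) = 12
  1·M_1 + 4·M_2 + 1·M_3 = 6(Δ_2 - Δ_1) = 24
Natural end conditions: M_0 = M_3 = 0.
Forward elimination and back-substitution give M_0 = 0, M_1 = 8/5, M_2 = 28/5, M_3 = 0.
On [0, 1], g'(x) = b_1 + 2c_1·x + 3d_1·x² with b_1 = Δ_1 - h_1(2M_1 + M_2)/6 = -22/15, c_1 = M_1/2 = 4/5, d_1 = (M_2 - M_1)/(6h_1) = 2/3. So g'(0) = -22/15.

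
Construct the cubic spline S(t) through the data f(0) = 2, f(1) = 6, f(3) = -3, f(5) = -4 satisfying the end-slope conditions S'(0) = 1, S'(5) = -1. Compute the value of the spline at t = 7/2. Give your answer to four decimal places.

Put m_i = S'' at the i-th knot. Here h = (1, 2, 2) and Δ = (4, -9/2, -1/2), so the interior equations h_(i-1)·m_(i-1) + 2(h_(i-1)+h_i)·m_i + h_i·m_(i+1) = 6(Δ_i − Δ_(i-1)) read
  1·m_0 + 6·m_1 + 2·m_2 = 6(Δ_1 - Δ_0) = -51
  2·m_1 + 8·m_2 + 2·m_3 = 6(Δ_2 - Δ_1) = 24
Clamped end conditions give two more equations: 2h_0·m_0 + h_0·m_1 = 6(Δ_0 - S'(0)) = 18 and h_2·m_2 + 2h_2·m_3 = 6(S'(5) - Δ_2) = -3.
Hence m_0 = 364/23, m_1 = -314/23, m_2 = 347/46, m_3 = -104/23.
On [3, 5], S(t) = -3 - 185/46·(t - 3) + 347/92·(t - 3)² - 185/184·(t - 3)³.
With (t - 3) = 1/2: S(7/2) = -6173/1472.

-4.1936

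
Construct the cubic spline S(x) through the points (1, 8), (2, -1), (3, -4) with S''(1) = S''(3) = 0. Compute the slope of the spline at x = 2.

-6

Write m_i for S''(x_i). With h_i = 1, 1 and divided differences Δ_i = -9, -3, the continuity of S' gives the tridiagonal system
  1·m_0 + 4·m_1 + 1·m_2 = 6(Δ_1 - Δ_0) = 36
Natural end conditions: m_0 = m_2 = 0.
Hence m_0 = 0, m_1 = 9, m_2 = 0.
On [2, 3], S'(x) = b_1 + 2c_1·(x - 2) + 3d_1·(x - 2)² with b_1 = Δ_1 - h_1(2m_1 + m_2)/6 = -6, c_1 = m_1/2 = 9/2, d_1 = (m_2 - m_1)/(6h_1) = -3/2. So S'(2) = -6.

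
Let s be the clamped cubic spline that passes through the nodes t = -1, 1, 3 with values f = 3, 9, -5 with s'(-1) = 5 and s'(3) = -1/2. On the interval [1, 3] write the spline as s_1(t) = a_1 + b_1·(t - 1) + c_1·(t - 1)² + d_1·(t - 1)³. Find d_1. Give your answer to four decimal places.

2.3438

Let σ_i = s''(x_i). Step sizes h_i = 2, 2; slopes of the chords Δ_i = (y_(i+1) - y_i)/h_i = 3, -7.
  2·σ_0 + 8·σ_1 + 2·σ_2 = 6(Δ_1 - Δ_0) = -60
Clamped end conditions give two more equations: 2h_0·σ_0 + h_0·σ_1 = 6(Δ_0 - s'(-1)) = -12 and h_1·σ_1 + 2h_1·σ_2 = 6(s'(3) - Δ_1) = 39.
Forward elimination and back-substitution give σ_0 = 25/8, σ_1 = -49/4, σ_2 = 127/8.
On [1, 3], with s_1(t) = a_1 + b_1·(t - 1) + c_1·(t - 1)² + d_1·(t - 1)³: c_1 = σ_1/2 = -49/8, d_1 = (σ_2 - σ_1)/(6h_1) = 75/32, b_1 = Δ_1 - h_1(2σ_1 + σ_2)/6 = -33/8.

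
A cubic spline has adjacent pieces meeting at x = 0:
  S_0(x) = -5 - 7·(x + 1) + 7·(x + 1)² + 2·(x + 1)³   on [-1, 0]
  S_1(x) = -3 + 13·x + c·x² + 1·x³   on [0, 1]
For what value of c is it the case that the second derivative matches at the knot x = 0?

S_0''(x) = 14 + 12·(x + 1), so S_0''(0) = 26. On the right, S_1''(0) = 2c, so c = 13.

13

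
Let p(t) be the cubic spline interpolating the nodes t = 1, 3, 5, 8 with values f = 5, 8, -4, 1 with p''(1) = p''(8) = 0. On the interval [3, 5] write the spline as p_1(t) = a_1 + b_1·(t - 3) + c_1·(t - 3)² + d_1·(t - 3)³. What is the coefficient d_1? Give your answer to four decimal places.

1.0965

With M_i denoting the second derivative at x_i, h_i = 2, 2, 3, and Δ_i = (y_(i+1) − y_i)/h_i = 3/2, -6, 5/3:
  2·M_0 + 8·M_1 + 2·M_2 = 6(Δ_1 - Δ_0) = -45
  2·M_1 + 10·M_2 + 3·M_3 = 6(Δ_2 - Δ_1) = 46
Natural end conditions: M_0 = M_3 = 0.
Solving: M_0 = 0, M_1 = -271/38, M_2 = 229/38, M_3 = 0.
On [3, 5], with p_1(t) = a_1 + b_1·(t - 3) + c_1·(t - 3)² + d_1·(t - 3)³: c_1 = M_1/2 = -271/76, d_1 = (M_2 - M_1)/(6h_1) = 125/114, b_1 = Δ_1 - h_1(2M_1 + M_2)/6 = -371/114.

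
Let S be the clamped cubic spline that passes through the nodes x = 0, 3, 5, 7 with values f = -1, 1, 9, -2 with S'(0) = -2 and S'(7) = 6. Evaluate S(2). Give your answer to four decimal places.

Write M_i for S''(x_i). With h_i = 3, 2, 2 and divided differences Δ_i = 2/3, 4, -11/2, the continuity of S' gives the tridiagonal system
  3·M_0 + 10·M_1 + 2·M_2 = 6(Δ_1 - Δ_0) = 20
  2·M_1 + 8·M_2 + 2·M_3 = 6(Δ_2 - Δ_1) = -57
Clamped end conditions give two more equations: 2h_0·M_0 + h_0·M_1 = 6(Δ_0 - S'(0)) = 16 and h_2·M_2 + 2h_2·M_3 = 6(S'(7) - Δ_2) = 69.
Hence M_0 = 29/111, M_1 = 178/37, M_2 = -1069/74, M_3 = 1811/74.
On [0, 3], S(x) = -1 - 2·x + 29/222·x² + 505/1998·x³.
With x = 2: S(2) = -2453/999.

-2.4555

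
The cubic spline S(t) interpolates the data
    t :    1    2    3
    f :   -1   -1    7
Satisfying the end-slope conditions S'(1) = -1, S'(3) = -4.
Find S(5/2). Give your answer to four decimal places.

Let M_i = S''(x_i). Step sizes h_i = 1, 1; slopes of the chords Δ_i = (y_(i+1) - y_i)/h_i = 0, 8.
  1·M_0 + 4·M_1 + 1·M_2 = 6(Δ_1 - Δ_0) = 48
Clamped end conditions give two more equations: 2h_0·M_0 + h_0·M_1 = 6(Δ_0 - S'(1)) = 6 and h_1·M_1 + 2h_1·M_2 = 6(S'(3) - Δ_1) = -72.
Hence M_0 = -21/2, M_1 = 27, M_2 = -99/2.
On [2, 3], S(t) = -1 + 29/4·(t - 2) + 27/2·(t - 2)² - 51/4·(t - 2)³.
With (t - 2) = 1/2: S(5/2) = 141/32.

4.4063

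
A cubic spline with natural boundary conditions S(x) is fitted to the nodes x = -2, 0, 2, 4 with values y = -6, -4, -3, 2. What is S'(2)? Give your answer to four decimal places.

1.3667

Write σ_i for S''(x_i). With h_i = 2, 2, 2 and divided differences Δ_i = 1, 1/2, 5/2, the continuity of S' gives the tridiagonal system
  2·σ_0 + 8·σ_1 + 2·σ_2 = 6(Δ_1 - Δ_0) = -3
  2·σ_1 + 8·σ_2 + 2·σ_3 = 6(Δ_2 - Δ_1) = 12
Natural end conditions: σ_0 = σ_3 = 0.
Solving the tridiagonal system: σ_0 = 0, σ_1 = -4/5, σ_2 = 17/10, σ_3 = 0.
On [2, 4], S'(x) = b_2 + 2c_2·(x - 2) + 3d_2·(x - 2)² with b_2 = Δ_2 - h_2(2σ_2 + σ_3)/6 = 41/30, c_2 = σ_2/2 = 17/20, d_2 = (σ_3 - σ_2)/(6h_2) = -17/120. So S'(2) = 41/30.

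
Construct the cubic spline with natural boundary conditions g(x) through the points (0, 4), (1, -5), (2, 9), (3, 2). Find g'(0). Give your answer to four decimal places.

-16.5333

With M_i denoting the second derivative at x_i, h_i = 1, 1, 1, and Δ_i = (y_(i+1) − y_i)/h_i = -9, 14, -7:
  1·M_0 + 4·M_1 + 1·M_2 = 6(Δ_1 - Δ_0) = 138
  1·M_1 + 4·M_2 + 1·M_3 = 6(Δ_2 - Δ_1) = -126
Natural end conditions: M_0 = M_3 = 0.
Forward elimination and back-substitution give M_0 = 0, M_1 = 226/5, M_2 = -214/5, M_3 = 0.
On [0, 1], g'(x) = b_0 + 2c_0·x + 3d_0·x² with b_0 = Δ_0 - h_0(2M_0 + M_1)/6 = -248/15, c_0 = M_0/2 = 0, d_0 = (M_1 - M_0)/(6h_0) = 113/15. So g'(0) = -248/15.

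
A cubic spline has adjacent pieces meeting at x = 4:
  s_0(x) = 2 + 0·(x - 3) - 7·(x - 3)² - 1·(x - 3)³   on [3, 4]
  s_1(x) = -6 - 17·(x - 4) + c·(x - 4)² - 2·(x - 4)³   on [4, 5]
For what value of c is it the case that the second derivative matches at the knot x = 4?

s_0''(x) = -14 - 6·(x - 3), so s_0''(4) = -20. On the right, s_1''(4) = 2c, so c = -10.

-10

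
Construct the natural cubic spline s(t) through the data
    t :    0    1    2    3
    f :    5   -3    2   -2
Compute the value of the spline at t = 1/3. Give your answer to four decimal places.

Put M_i = s'' at the i-th knot. Here h = (1, 1, 1) and Δ = (-8, 5, -4), so the interior equations h_(i-1)·M_(i-1) + 2(h_(i-1)+h_i)·M_i + h_i·M_(i+1) = 6(Δ_i − Δ_(i-1)) read
  1·M_0 + 4·M_1 + 1·M_2 = 6(Δ_1 - Δ_0) = 78
  1·M_1 + 4·M_2 + 1·M_3 = 6(Δ_2 - Δ_1) = -54
Natural end conditions: M_0 = M_3 = 0.
Solving the tridiagonal system: M_0 = 0, M_1 = 122/5, M_2 = -98/5, M_3 = 0.
On [0, 1], s(t) = 5 - 181/15·t + 0·t² + 61/15·t³.
With t = 1/3: s(1/3) = 457/405.

1.1284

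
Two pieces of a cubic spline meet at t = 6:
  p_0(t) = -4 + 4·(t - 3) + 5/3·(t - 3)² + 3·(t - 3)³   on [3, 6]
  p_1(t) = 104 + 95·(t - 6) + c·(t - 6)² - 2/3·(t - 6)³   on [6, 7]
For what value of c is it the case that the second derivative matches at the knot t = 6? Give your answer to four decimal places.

28.6667

p_0''(t) = 10/3 + 18·(t - 3), so p_0''(6) = 172/3. On the right, p_1''(6) = 2c, so c = 86/3.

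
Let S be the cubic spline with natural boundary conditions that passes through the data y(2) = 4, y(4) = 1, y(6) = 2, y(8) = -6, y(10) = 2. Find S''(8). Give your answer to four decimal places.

7.5000

With m_i denoting the second derivative at x_i, h_i = 2, 2, 2, 2, and Δ_i = (y_(i+1) − y_i)/h_i = -3/2, 1/2, -4, 4:
  2·m_0 + 8·m_1 + 2·m_2 = 6(Δ_1 - Δ_0) = 12
  2·m_1 + 8·m_2 + 2·m_3 = 6(Δ_2 - Δ_1) = -27
  2·m_2 + 8·m_3 + 2·m_4 = 6(Δ_3 - Δ_2) = 48
Natural end conditions: m_0 = m_4 = 0.
Solving: m_0 = 0, m_1 = 3, m_2 = -6, m_3 = 15/2, m_4 = 0.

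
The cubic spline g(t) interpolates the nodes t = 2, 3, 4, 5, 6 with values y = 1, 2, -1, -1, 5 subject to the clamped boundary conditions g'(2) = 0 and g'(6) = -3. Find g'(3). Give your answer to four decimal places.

Put m_i = g'' at the i-th knot. Here h = (1, 1, 1, 1) and Δ = (1, -3, 0, 6), so the interior equations h_(i-1)·m_(i-1) + 2(h_(i-1)+h_i)·m_i + h_i·m_(i+1) = 6(Δ_i − Δ_(i-1)) read
  1·m_0 + 4·m_1 + 1·m_2 = 6(Δ_1 - Δ_0) = -24
  1·m_1 + 4·m_2 + 1·m_3 = 6(Δ_2 - Δ_1) = 18
  1·m_2 + 4·m_3 + 1·m_4 = 6(Δ_3 - Δ_2) = 36
Clamped end conditions give two more equations: 2h_0·m_0 + h_0·m_1 = 6(Δ_0 - g'(2)) = 6 and h_3·m_3 + 2h_3·m_4 = 6(g'(6) - Δ_3) = -54.
Solving: m_0 = 201/28, m_1 = -117/14, m_2 = 9/4, m_3 = 243/14, m_4 = -999/28.
On [3, 4], g'(t) = b_1 + 2c_1·(t - 3) + 3d_1·(t - 3)² with b_1 = Δ_1 - h_1(2m_1 + m_2)/6 = -33/56, c_1 = m_1/2 = -117/28, d_1 = (m_2 - m_1)/(6h_1) = 99/56. So g'(3) = -33/56.

-0.5893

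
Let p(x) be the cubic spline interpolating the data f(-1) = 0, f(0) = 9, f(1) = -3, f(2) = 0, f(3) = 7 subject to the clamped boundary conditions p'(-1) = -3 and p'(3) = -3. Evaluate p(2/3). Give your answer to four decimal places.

With M_i denoting the second derivative at x_i, h_i = 1, 1, 1, 1, and Δ_i = (y_(i+1) − y_i)/h_i = 9, -12, 3, 7:
  1·M_0 + 4·M_1 + 1·M_2 = 6(Δ_1 - Δ_0) = -126
  1·M_1 + 4·M_2 + 1·M_3 = 6(Δ_2 - Δ_1) = 90
  1·M_2 + 4·M_3 + 1·M_4 = 6(Δ_3 - Δ_2) = 24
Clamped end conditions give two more equations: 2h_0·M_0 + h_0·M_1 = 6(Δ_0 - p'(-1)) = 72 and h_3·M_3 + 2h_3·M_4 = 6(p'(3) - Δ_3) = -60.
Solving: M_0 = 1797/28, M_1 = -789/14, M_2 = 141/4, M_3 = 75/14, M_4 = -915/28.
On [0, 1], p(x) = 9 + 51/56·x - 789/28·x² + 855/56·x³.
With x = 2/3: p(2/3) = 45/28.

1.6071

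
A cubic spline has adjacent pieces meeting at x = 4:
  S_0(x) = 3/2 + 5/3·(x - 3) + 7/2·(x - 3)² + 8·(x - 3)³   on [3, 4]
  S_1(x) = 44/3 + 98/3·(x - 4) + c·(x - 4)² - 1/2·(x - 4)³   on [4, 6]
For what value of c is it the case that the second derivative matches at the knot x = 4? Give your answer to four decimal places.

S_0''(x) = 7 + 48·(x - 3), so S_0''(4) = 55. On the right, S_1''(4) = 2c, so c = 55/2.

27.5000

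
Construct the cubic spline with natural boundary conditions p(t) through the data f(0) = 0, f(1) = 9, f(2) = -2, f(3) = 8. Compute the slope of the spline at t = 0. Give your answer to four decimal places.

15.7333

With m_i denoting the second derivative at x_i, h_i = 1, 1, 1, and Δ_i = (y_(i+1) − y_i)/h_i = 9, -11, 10:
  1·m_0 + 4·m_1 + 1·m_2 = 6(Δ_1 - Δ_0) = -120
  1·m_1 + 4·m_2 + 1·m_3 = 6(Δ_2 - Δ_1) = 126
Natural end conditions: m_0 = m_3 = 0.
Hence m_0 = 0, m_1 = -202/5, m_2 = 208/5, m_3 = 0.
On [0, 1], p'(t) = b_0 + 2c_0·t + 3d_0·t² with b_0 = Δ_0 - h_0(2m_0 + m_1)/6 = 236/15, c_0 = m_0/2 = 0, d_0 = (m_1 - m_0)/(6h_0) = -101/15. So p'(0) = 236/15.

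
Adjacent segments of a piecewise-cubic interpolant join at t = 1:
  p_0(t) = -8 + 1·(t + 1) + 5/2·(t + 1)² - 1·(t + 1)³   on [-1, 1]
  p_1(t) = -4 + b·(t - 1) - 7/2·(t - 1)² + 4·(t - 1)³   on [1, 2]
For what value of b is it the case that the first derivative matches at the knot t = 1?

-1

p_0'(t) = 1 + 5·(t + 1) - 3·(t + 1)², so p_0'(1) = -1. On the right, p_1'(1) = b, so b = -1.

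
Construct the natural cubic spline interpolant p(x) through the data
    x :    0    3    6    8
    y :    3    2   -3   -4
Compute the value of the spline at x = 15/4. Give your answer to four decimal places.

0.8558

Let M_i = p''(x_i). Step sizes h_i = 3, 3, 2; slopes of the chords Δ_i = (y_(i+1) - y_i)/h_i = -1/3, -5/3, -1/2.
  3·M_0 + 12·M_1 + 3·M_2 = 6(Δ_1 - Δ_0) = -8
  3·M_1 + 10·M_2 + 2·M_3 = 6(Δ_2 - Δ_1) = 7
Natural end conditions: M_0 = M_3 = 0.
Solving the tridiagonal system: M_0 = 0, M_1 = -101/111, M_2 = 36/37, M_3 = 0.
On [3, 6], p(x) = 2 - 46/37·(x - 3) - 101/222·(x - 3)² + 209/1998·(x - 3)³.
With (x - 3) = 3/4: p(15/4) = 4053/4736.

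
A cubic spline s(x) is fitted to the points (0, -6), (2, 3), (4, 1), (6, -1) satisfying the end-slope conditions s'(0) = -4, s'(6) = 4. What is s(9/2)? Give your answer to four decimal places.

Put σ_i = s'' at the i-th knot. Here h = (2, 2, 2) and Δ = (9/2, -1, -1), so the interior equations h_(i-1)·σ_(i-1) + 2(h_(i-1)+h_i)·σ_i + h_i·σ_(i+1) = 6(Δ_i − Δ_(i-1)) read
  2·σ_0 + 8·σ_1 + 2·σ_2 = 6(Δ_1 - Δ_0) = -33
  2·σ_1 + 8·σ_2 + 2·σ_3 = 6(Δ_2 - Δ_1) = 0
Clamped end conditions give two more equations: 2h_0·σ_0 + h_0·σ_1 = 6(Δ_0 - s'(0)) = 51 and h_2·σ_2 + 2h_2·σ_3 = 6(s'(6) - Δ_2) = 30.
Hence σ_0 = 509/30, σ_1 = -253/30, σ_2 = 4/15, σ_3 = 221/30.
On [4, 6], s(x) = 1 - 109/30·(x - 4) + 2/15·(x - 4)² + 71/120·(x - 4)³.
With (x - 4) = 1/2: s(9/2) = -227/320.

-0.7094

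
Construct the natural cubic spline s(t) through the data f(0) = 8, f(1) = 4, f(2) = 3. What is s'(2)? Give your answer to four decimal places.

-0.2500

With σ_i denoting the second derivative at x_i, h_i = 1, 1, and Δ_i = (y_(i+1) − y_i)/h_i = -4, -1:
  1·σ_0 + 4·σ_1 + 1·σ_2 = 6(Δ_1 - Δ_0) = 18
Natural end conditions: σ_0 = σ_2 = 0.
Solving the tridiagonal system: σ_0 = 0, σ_1 = 9/2, σ_2 = 0.
On [1, 2], s'(t) = b_1 + 2c_1·(t - 1) + 3d_1·(t - 1)² with b_1 = Δ_1 - h_1(2σ_1 + σ_2)/6 = -5/2, c_1 = σ_1/2 = 9/4, d_1 = (σ_2 - σ_1)/(6h_1) = -3/4. So s'(2) = -1/4.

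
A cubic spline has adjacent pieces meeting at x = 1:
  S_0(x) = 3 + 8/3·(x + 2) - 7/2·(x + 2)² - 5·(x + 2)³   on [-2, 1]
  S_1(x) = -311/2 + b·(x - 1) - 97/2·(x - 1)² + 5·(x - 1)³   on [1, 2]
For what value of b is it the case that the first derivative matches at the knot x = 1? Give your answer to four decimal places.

-153.3333

S_0'(x) = 8/3 - 7·(x + 2) - 15·(x + 2)², so S_0'(1) = -460/3. On the right, S_1'(1) = b, so b = -460/3.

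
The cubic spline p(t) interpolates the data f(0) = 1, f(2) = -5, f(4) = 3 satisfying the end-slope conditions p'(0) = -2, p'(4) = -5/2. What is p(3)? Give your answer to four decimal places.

0.0938

Put M_i = p'' at the i-th knot. Here h = (2, 2) and Δ = (-3, 4), so the interior equations h_(i-1)·M_(i-1) + 2(h_(i-1)+h_i)·M_i + h_i·M_(i+1) = 6(Δ_i − Δ_(i-1)) read
  2·M_0 + 8·M_1 + 2·M_2 = 6(Δ_1 - Δ_0) = 42
Clamped end conditions give two more equations: 2h_0·M_0 + h_0·M_1 = 6(Δ_0 - p'(0)) = -6 and h_1·M_1 + 2h_1·M_2 = 6(p'(4) - Δ_1) = -39.
Hence M_0 = -55/8, M_1 = 43/4, M_2 = -121/8.
On [2, 4], p(t) = -5 + 15/8·(t - 2) + 43/8·(t - 2)² - 69/32·(t - 2)³.
With (t - 2) = 1: p(3) = 3/32.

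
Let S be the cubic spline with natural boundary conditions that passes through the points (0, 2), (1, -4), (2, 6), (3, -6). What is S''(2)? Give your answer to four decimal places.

Put σ_i = S'' at the i-th knot. Here h = (1, 1, 1) and Δ = (-6, 10, -12), so the interior equations h_(i-1)·σ_(i-1) + 2(h_(i-1)+h_i)·σ_i + h_i·σ_(i+1) = 6(Δ_i − Δ_(i-1)) read
  1·σ_0 + 4·σ_1 + 1·σ_2 = 6(Δ_1 - Δ_0) = 96
  1·σ_1 + 4·σ_2 + 1·σ_3 = 6(Δ_2 - Δ_1) = -132
Natural end conditions: σ_0 = σ_3 = 0.
Solving: σ_0 = 0, σ_1 = 172/5, σ_2 = -208/5, σ_3 = 0.

-41.6000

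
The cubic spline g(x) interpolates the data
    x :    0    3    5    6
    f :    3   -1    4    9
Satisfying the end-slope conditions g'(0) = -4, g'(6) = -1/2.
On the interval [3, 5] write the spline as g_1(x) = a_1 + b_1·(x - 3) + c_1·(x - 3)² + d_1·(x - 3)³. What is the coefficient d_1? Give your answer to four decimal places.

0.4254

Write M_i for g''(x_i). With h_i = 3, 2, 1 and divided differences Δ_i = -4/3, 5/2, 5, the continuity of g' gives the tridiagonal system
  3·M_0 + 10·M_1 + 2·M_2 = 6(Δ_1 - Δ_0) = 23
  2·M_1 + 6·M_2 + 1·M_3 = 6(Δ_2 - Δ_1) = 15
Clamped end conditions give two more equations: 2h_0·M_0 + h_0·M_1 = 6(Δ_0 - g'(0)) = 16 and h_2·M_2 + 2h_2·M_3 = 6(g'(6) - Δ_2) = -33.
Solving the tridiagonal system: M_0 = 139/57, M_1 = 26/57, M_2 = 317/57, M_3 = -1099/57.
On [3, 5], with g_1(x) = a_1 + b_1·(x - 3) + c_1·(x - 3)² + d_1·(x - 3)³: c_1 = M_1/2 = 13/57, d_1 = (M_2 - M_1)/(6h_1) = 97/228, b_1 = Δ_1 - h_1(2M_1 + M_2)/6 = 13/38.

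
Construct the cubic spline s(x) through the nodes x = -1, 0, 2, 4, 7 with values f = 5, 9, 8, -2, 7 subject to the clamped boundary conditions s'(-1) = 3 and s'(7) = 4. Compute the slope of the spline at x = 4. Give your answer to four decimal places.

-2.1627

Let m_i = s''(x_i). Step sizes h_i = 1, 2, 2, 3; slopes of the chords Δ_i = (y_(i+1) - y_i)/h_i = 4, -1/2, -5, 3.
  1·m_0 + 6·m_1 + 2·m_2 = 6(Δ_1 - Δ_0) = -27
  2·m_1 + 8·m_2 + 2·m_3 = 6(Δ_2 - Δ_1) = -27
  2·m_2 + 10·m_3 + 3·m_4 = 6(Δ_3 - Δ_2) = 48
Clamped end conditions give two more equations: 2h_0·m_0 + h_0·m_1 = 6(Δ_0 - s'(-1)) = 6 and h_3·m_3 + 2h_3·m_4 = 6(s'(7) - Δ_3) = 6.
Solving: m_0 = 1063/212, m_1 = -427/106, m_2 = -1663/424, m_3 = 659/106, m_4 = -447/212.
On [4, 7], s'(x) = b_3 + 2c_3·(x - 4) + 3d_3·(x - 4)² with b_3 = Δ_3 - h_3(2m_3 + m_4)/6 = -917/424, c_3 = m_3/2 = 659/212, d_3 = (m_4 - m_3)/(6h_3) = -1765/3816. So s'(4) = -917/424.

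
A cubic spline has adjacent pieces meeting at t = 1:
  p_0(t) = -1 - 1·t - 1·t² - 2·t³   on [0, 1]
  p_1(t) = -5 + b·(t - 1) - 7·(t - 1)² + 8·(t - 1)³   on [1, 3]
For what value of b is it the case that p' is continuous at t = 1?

p_0'(t) = -1 - 2·t - 6·t², so p_0'(1) = -9. On the right, p_1'(1) = b, so b = -9.

-9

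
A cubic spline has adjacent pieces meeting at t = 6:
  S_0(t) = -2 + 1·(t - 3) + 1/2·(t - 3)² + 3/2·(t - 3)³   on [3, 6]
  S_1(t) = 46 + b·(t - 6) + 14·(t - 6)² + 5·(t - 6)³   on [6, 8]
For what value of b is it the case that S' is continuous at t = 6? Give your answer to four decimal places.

S_0'(t) = 1 + 1·(t - 3) + 9/2·(t - 3)², so S_0'(6) = 89/2. On the right, S_1'(6) = b, so b = 89/2.

44.5000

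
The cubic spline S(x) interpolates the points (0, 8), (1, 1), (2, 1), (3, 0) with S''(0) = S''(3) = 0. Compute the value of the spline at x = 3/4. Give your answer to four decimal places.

Put M_i = S'' at the i-th knot. Here h = (1, 1, 1) and Δ = (-7, 0, -1), so the interior equations h_(i-1)·M_(i-1) + 2(h_(i-1)+h_i)·M_i + h_i·M_(i+1) = 6(Δ_i − Δ_(i-1)) read
  1·M_0 + 4·M_1 + 1·M_2 = 6(Δ_1 - Δ_0) = 42
  1·M_1 + 4·M_2 + 1·M_3 = 6(Δ_2 - Δ_1) = -6
Natural end conditions: M_0 = M_3 = 0.
Hence M_0 = 0, M_1 = 58/5, M_2 = -22/5, M_3 = 0.
On [0, 1], S(x) = 8 - 134/15·x + 0·x² + 29/15·x³.
With x = 3/4: S(3/4) = 677/320.

2.1156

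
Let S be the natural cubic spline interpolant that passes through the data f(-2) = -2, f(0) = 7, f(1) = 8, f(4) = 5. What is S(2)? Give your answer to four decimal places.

7.6028

With σ_i denoting the second derivative at x_i, h_i = 2, 1, 3, and Δ_i = (y_(i+1) − y_i)/h_i = 9/2, 1, -1:
  2·σ_0 + 6·σ_1 + 1·σ_2 = 6(Δ_1 - Δ_0) = -21
  1·σ_1 + 8·σ_2 + 3·σ_3 = 6(Δ_2 - Δ_1) = -12
Natural end conditions: σ_0 = σ_3 = 0.
Hence σ_0 = 0, σ_1 = -156/47, σ_2 = -51/47, σ_3 = 0.
On [1, 4], S(x) = 8 + 4/47·(x - 1) - 51/94·(x - 1)² + 17/282·(x - 1)³.
With (x - 1) = 1: S(2) = 1072/141.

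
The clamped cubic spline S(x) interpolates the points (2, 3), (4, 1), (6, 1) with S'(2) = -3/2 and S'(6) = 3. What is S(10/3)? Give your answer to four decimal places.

1.6296

Put M_i = S'' at the i-th knot. Here h = (2, 2) and Δ = (-1, 0), so the interior equations h_(i-1)·M_(i-1) + 2(h_(i-1)+h_i)·M_i + h_i·M_(i+1) = 6(Δ_i − Δ_(i-1)) read
  2·M_0 + 8·M_1 + 2·M_2 = 6(Δ_1 - Δ_0) = 6
Clamped end conditions give two more equations: 2h_0·M_0 + h_0·M_1 = 6(Δ_0 - S'(2)) = 3 and h_1·M_1 + 2h_1·M_2 = 6(S'(6) - Δ_1) = 18.
Solving: M_0 = 9/8, M_1 = -3/4, M_2 = 39/8.
On [2, 4], S(x) = 3 - 3/2·(x - 2) + 9/16·(x - 2)² - 5/32·(x - 2)³.
With (x - 2) = 4/3: S(10/3) = 44/27.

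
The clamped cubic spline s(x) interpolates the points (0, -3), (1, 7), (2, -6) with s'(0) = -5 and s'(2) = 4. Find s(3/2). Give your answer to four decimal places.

Let M_i = s''(x_i). Step sizes h_i = 1, 1; slopes of the chords Δ_i = (y_(i+1) - y_i)/h_i = 10, -13.
  1·M_0 + 4·M_1 + 1·M_2 = 6(Δ_1 - Δ_0) = -138
Clamped end conditions give two more equations: 2h_0·M_0 + h_0·M_1 = 6(Δ_0 - s'(0)) = 90 and h_1·M_1 + 2h_1·M_2 = 6(s'(2) - Δ_1) = 102.
Forward elimination and back-substitution give M_0 = 84, M_1 = -78, M_2 = 90.
On [1, 2], s(x) = 7 - 2·(x - 1) - 39·(x - 1)² + 28·(x - 1)³.
With (x - 1) = 1/2: s(3/2) = -1/4.

-0.2500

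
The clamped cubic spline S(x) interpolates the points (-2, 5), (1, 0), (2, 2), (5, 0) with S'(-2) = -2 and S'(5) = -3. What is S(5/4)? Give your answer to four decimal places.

0.3824

Let M_i = S''(x_i). Step sizes h_i = 3, 1, 3; slopes of the chords Δ_i = (y_(i+1) - y_i)/h_i = -5/3, 2, -2/3.
  3·M_0 + 8·M_1 + 1·M_2 = 6(Δ_1 - Δ_0) = 22
  1·M_1 + 8·M_2 + 3·M_3 = 6(Δ_2 - Δ_1) = -16
Clamped end conditions give two more equations: 2h_0·M_0 + h_0·M_1 = 6(Δ_0 - S'(-2)) = 2 and h_2·M_2 + 2h_2·M_3 = 6(S'(5) - Δ_2) = -14.
Hence M_0 = -236/165, M_1 = 194/55, M_2 = -106/55, M_3 = -226/165.
On [1, 2], S(x) = 0 + 63/55·(x - 1) + 97/55·(x - 1)² - 10/11·(x - 1)³.
With (x - 1) = 1/4: S(5/4) = 673/1760.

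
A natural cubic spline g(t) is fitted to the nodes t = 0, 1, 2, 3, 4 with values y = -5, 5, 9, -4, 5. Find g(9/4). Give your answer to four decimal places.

Let M_i = g''(x_i). Step sizes h_i = 1, 1, 1, 1; slopes of the chords Δ_i = (y_(i+1) - y_i)/h_i = 10, 4, -13, 9.
  1·M_0 + 4·M_1 + 1·M_2 = 6(Δ_1 - Δ_0) = -36
  1·M_1 + 4·M_2 + 1·M_3 = 6(Δ_2 - Δ_1) = -102
  1·M_2 + 4·M_3 + 1·M_4 = 6(Δ_3 - Δ_2) = 132
Natural end conditions: M_0 = M_4 = 0.
Hence M_0 = 0, M_1 = 0, M_2 = -36, M_3 = 42, M_4 = 0.
On [2, 3], g(t) = 9 - 8·(t - 2) - 18·(t - 2)² + 13·(t - 2)³.
With (t - 2) = 1/4: g(9/4) = 389/64.

6.0781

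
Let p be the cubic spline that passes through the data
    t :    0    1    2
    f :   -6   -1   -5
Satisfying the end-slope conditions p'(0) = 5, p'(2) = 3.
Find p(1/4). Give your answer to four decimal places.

Put m_i = p'' at the i-th knot. Here h = (1, 1) and Δ = (5, -4), so the interior equations h_(i-1)·m_(i-1) + 2(h_(i-1)+h_i)·m_i + h_i·m_(i+1) = 6(Δ_i − Δ_(i-1)) read
  1·m_0 + 4·m_1 + 1·m_2 = 6(Δ_1 - Δ_0) = -54
Clamped end conditions give two more equations: 2h_0·m_0 + h_0·m_1 = 6(Δ_0 - p'(0)) = 0 and h_1·m_1 + 2h_1·m_2 = 6(p'(2) - Δ_1) = 42.
Forward elimination and back-substitution give m_0 = 25/2, m_1 = -25, m_2 = 67/2.
On [0, 1], p(t) = -6 + 5·t + 25/4·t² - 25/4·t³.
With t = 1/4: p(1/4) = -1141/256.

-4.4570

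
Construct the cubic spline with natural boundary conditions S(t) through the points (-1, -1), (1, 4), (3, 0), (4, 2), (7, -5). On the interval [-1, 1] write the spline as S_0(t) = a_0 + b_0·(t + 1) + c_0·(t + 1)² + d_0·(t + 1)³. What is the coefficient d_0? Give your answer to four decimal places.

With M_i denoting the second derivative at x_i, h_i = 2, 2, 1, 3, and Δ_i = (y_(i+1) − y_i)/h_i = 5/2, -2, 2, -7/3:
  2·M_0 + 8·M_1 + 2·M_2 = 6(Δ_1 - Δ_0) = -27
  2·M_1 + 6·M_2 + 1·M_3 = 6(Δ_2 - Δ_1) = 24
  1·M_2 + 8·M_3 + 3·M_4 = 6(Δ_3 - Δ_2) = -26
Natural end conditions: M_0 = M_4 = 0.
Solving the tridiagonal system: M_0 = 0, M_1 = -1705/344, M_2 = 272/43, M_3 = -695/172, M_4 = 0.
On [-1, 1], with S_0(t) = a_0 + b_0·(t + 1) + c_0·(t + 1)² + d_0·(t + 1)³: c_0 = M_0/2 = 0, d_0 = (M_1 - M_0)/(6h_0) = -1705/4128, b_0 = Δ_0 - h_0(2M_0 + M_1)/6 = 4285/1032.

-0.4130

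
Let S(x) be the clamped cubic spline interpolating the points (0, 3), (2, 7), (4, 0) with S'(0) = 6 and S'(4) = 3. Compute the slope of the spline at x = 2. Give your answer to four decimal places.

-3.3750

Put σ_i = S'' at the i-th knot. Here h = (2, 2) and Δ = (2, -7/2), so the interior equations h_(i-1)·σ_(i-1) + 2(h_(i-1)+h_i)·σ_i + h_i·σ_(i+1) = 6(Δ_i − Δ_(i-1)) read
  2·σ_0 + 8·σ_1 + 2·σ_2 = 6(Δ_1 - Δ_0) = -33
Clamped end conditions give two more equations: 2h_0·σ_0 + h_0·σ_1 = 6(Δ_0 - S'(0)) = -24 and h_1·σ_1 + 2h_1·σ_2 = 6(S'(4) - Δ_1) = 39.
Forward elimination and back-substitution give σ_0 = -21/8, σ_1 = -27/4, σ_2 = 105/8.
On [2, 4], S'(x) = b_1 + 2c_1·(x - 2) + 3d_1·(x - 2)² with b_1 = Δ_1 - h_1(2σ_1 + σ_2)/6 = -27/8, c_1 = σ_1/2 = -27/8, d_1 = (σ_2 - σ_1)/(6h_1) = 53/32. So S'(2) = -27/8.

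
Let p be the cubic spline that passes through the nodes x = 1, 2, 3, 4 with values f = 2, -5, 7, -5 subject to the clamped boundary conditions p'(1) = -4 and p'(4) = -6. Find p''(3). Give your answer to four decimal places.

With M_i denoting the second derivative at x_i, h_i = 1, 1, 1, and Δ_i = (y_(i+1) − y_i)/h_i = -7, 12, -12:
  1·M_0 + 4·M_1 + 1·M_2 = 6(Δ_1 - Δ_0) = 114
  1·M_1 + 4·M_2 + 1·M_3 = 6(Δ_2 - Δ_1) = -144
Clamped end conditions give two more equations: 2h_0·M_0 + h_0·M_1 = 6(Δ_0 - p'(1)) = -18 and h_2·M_2 + 2h_2·M_3 = 6(p'(4) - Δ_2) = 36.
Solving the tridiagonal system: M_0 = -106/3, M_1 = 158/3, M_2 = -184/3, M_3 = 146/3.

-61.3333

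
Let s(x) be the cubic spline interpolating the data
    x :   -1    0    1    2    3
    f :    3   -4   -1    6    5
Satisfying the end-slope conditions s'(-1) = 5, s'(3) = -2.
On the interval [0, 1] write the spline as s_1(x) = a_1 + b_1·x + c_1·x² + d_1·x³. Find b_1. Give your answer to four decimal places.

Put M_i = s'' at the i-th knot. Here h = (1, 1, 1, 1) and Δ = (-7, 3, 7, -1), so the interior equations h_(i-1)·M_(i-1) + 2(h_(i-1)+h_i)·M_i + h_i·M_(i+1) = 6(Δ_i − Δ_(i-1)) read
  1·M_0 + 4·M_1 + 1·M_2 = 6(Δ_1 - Δ_0) = 60
  1·M_1 + 4·M_2 + 1·M_3 = 6(Δ_2 - Δ_1) = 24
  1·M_2 + 4·M_3 + 1·M_4 = 6(Δ_3 - Δ_2) = -48
Clamped end conditions give two more equations: 2h_0·M_0 + h_0·M_1 = 6(Δ_0 - s'(-1)) = -72 and h_3·M_3 + 2h_3·M_4 = 6(s'(3) - Δ_3) = -6.
Hence M_0 = -1381/28, M_1 = 373/14, M_2 = 11/4, M_3 = -191/14, M_4 = 107/28.
On [0, 1], with s_1(x) = a_1 + b_1·x + c_1·x² + d_1·x³: c_1 = M_1/2 = 373/28, d_1 = (M_2 - M_1)/(6h_1) = -223/56, b_1 = Δ_1 - h_1(2M_1 + M_2)/6 = -355/56.

-6.3393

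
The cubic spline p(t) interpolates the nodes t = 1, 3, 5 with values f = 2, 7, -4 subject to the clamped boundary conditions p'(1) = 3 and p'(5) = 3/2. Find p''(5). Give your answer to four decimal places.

Put m_i = p'' at the i-th knot. Here h = (2, 2) and Δ = (5/2, -11/2), so the interior equations h_(i-1)·m_(i-1) + 2(h_(i-1)+h_i)·m_i + h_i·m_(i+1) = 6(Δ_i − Δ_(i-1)) read
  2·m_0 + 8·m_1 + 2·m_2 = 6(Δ_1 - Δ_0) = -48
Clamped end conditions give two more equations: 2h_0·m_0 + h_0·m_1 = 6(Δ_0 - p'(1)) = -3 and h_1·m_1 + 2h_1·m_2 = 6(p'(5) - Δ_1) = 42.
Forward elimination and back-substitution give m_0 = 39/8, m_1 = -45/4, m_2 = 129/8.

16.1250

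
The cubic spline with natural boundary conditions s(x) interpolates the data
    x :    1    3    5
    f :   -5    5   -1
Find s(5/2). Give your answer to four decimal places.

Write M_i for s''(x_i). With h_i = 2, 2 and divided differences Δ_i = 5, -3, the continuity of s' gives the tridiagonal system
  2·M_0 + 8·M_1 + 2·M_2 = 6(Δ_1 - Δ_0) = -48
Natural end conditions: M_0 = M_2 = 0.
Hence M_0 = 0, M_1 = -6, M_2 = 0.
On [1, 3], s(x) = -5 + 7·(x - 1) + 0·(x - 1)² - 1/2·(x - 1)³.
With (x - 1) = 3/2: s(5/2) = 61/16.

3.8125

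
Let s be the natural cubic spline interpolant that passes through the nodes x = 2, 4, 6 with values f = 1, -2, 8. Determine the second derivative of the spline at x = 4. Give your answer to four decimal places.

Let m_i = s''(x_i). Step sizes h_i = 2, 2; slopes of the chords Δ_i = (y_(i+1) - y_i)/h_i = -3/2, 5.
  2·m_0 + 8·m_1 + 2·m_2 = 6(Δ_1 - Δ_0) = 39
Natural end conditions: m_0 = m_2 = 0.
Solving: m_0 = 0, m_1 = 39/8, m_2 = 0.

4.8750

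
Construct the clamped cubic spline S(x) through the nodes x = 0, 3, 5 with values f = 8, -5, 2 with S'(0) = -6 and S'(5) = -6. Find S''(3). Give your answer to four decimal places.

9.4000

Let σ_i = S''(x_i). Step sizes h_i = 3, 2; slopes of the chords Δ_i = (y_(i+1) - y_i)/h_i = -13/3, 7/2.
  3·σ_0 + 10·σ_1 + 2·σ_2 = 6(Δ_1 - Δ_0) = 47
Clamped end conditions give two more equations: 2h_0·σ_0 + h_0·σ_1 = 6(Δ_0 - S'(0)) = 10 and h_1·σ_1 + 2h_1·σ_2 = 6(S'(5) - Δ_1) = -57.
Solving: σ_0 = -91/30, σ_1 = 47/5, σ_2 = -379/20.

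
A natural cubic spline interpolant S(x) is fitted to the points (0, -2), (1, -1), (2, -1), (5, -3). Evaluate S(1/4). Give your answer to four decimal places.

-1.6946

Write m_i for S''(x_i). With h_i = 1, 1, 3 and divided differences Δ_i = 1, 0, -2/3, the continuity of S' gives the tridiagonal system
  1·m_0 + 4·m_1 + 1·m_2 = 6(Δ_1 - Δ_0) = -6
  1·m_1 + 8·m_2 + 3·m_3 = 6(Δ_2 - Δ_1) = -4
Natural end conditions: m_0 = m_3 = 0.
Solving: m_0 = 0, m_1 = -44/31, m_2 = -10/31, m_3 = 0.
On [0, 1], S(x) = -2 + 115/93·x + 0·x² - 22/93·x³.
With x = 1/4: S(1/4) = -1681/992.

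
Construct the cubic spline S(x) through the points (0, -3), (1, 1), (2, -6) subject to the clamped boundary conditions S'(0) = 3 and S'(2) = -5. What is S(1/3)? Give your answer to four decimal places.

-1.3889

Write M_i for S''(x_i). With h_i = 1, 1 and divided differences Δ_i = 4, -7, the continuity of S' gives the tridiagonal system
  1·M_0 + 4·M_1 + 1·M_2 = 6(Δ_1 - Δ_0) = -66
Clamped end conditions give two more equations: 2h_0·M_0 + h_0·M_1 = 6(Δ_0 - S'(0)) = 6 and h_1·M_1 + 2h_1·M_2 = 6(S'(2) - Δ_1) = 12.
Solving: M_0 = 31/2, M_1 = -25, M_2 = 37/2.
On [0, 1], S(x) = -3 + 3·x + 31/4·x² - 27/4·x³.
With x = 1/3: S(1/3) = -25/18.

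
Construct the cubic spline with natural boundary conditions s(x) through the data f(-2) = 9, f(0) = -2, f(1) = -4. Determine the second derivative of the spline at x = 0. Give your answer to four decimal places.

Put m_i = s'' at the i-th knot. Here h = (2, 1) and Δ = (-11/2, -2), so the interior equations h_(i-1)·m_(i-1) + 2(h_(i-1)+h_i)·m_i + h_i·m_(i+1) = 6(Δ_i − Δ_(i-1)) read
  2·m_0 + 6·m_1 + 1·m_2 = 6(Δ_1 - Δ_0) = 21
Natural end conditions: m_0 = m_2 = 0.
Solving the tridiagonal system: m_0 = 0, m_1 = 7/2, m_2 = 0.

3.5000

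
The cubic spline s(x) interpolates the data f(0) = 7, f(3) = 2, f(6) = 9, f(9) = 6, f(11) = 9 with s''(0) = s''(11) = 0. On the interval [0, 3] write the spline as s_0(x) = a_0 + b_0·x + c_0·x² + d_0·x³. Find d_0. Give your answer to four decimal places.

0.1520

Put σ_i = s'' at the i-th knot. Here h = (3, 3, 3, 2) and Δ = (-5/3, 7/3, -1, 3/2), so the interior equations h_(i-1)·σ_(i-1) + 2(h_(i-1)+h_i)·σ_i + h_i·σ_(i+1) = 6(Δ_i − Δ_(i-1)) read
  3·σ_0 + 12·σ_1 + 3·σ_2 = 6(Δ_1 - Δ_0) = 24
  3·σ_1 + 12·σ_2 + 3·σ_3 = 6(Δ_2 - Δ_1) = -20
  3·σ_2 + 10·σ_3 + 2·σ_4 = 6(Δ_3 - Δ_2) = 15
Natural end conditions: σ_0 = σ_4 = 0.
Hence σ_0 = 0, σ_1 = 1133/414, σ_2 = -610/207, σ_3 = 329/138, σ_4 = 0.
On [0, 3], with s_0(x) = a_0 + b_0·x + c_0·x² + d_0·x³: c_0 = σ_0/2 = 0, d_0 = (σ_1 - σ_0)/(6h_0) = 1133/7452, b_0 = Δ_0 - h_0(2σ_0 + σ_1)/6 = -2513/828.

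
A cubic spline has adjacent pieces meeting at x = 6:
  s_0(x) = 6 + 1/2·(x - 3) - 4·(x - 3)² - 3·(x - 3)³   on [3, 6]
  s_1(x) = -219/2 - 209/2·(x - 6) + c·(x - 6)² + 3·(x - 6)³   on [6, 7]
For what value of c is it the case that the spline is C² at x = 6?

-31

s_0''(x) = -8 - 18·(x - 3), so s_0''(6) = -62. On the right, s_1''(6) = 2c, so c = -31.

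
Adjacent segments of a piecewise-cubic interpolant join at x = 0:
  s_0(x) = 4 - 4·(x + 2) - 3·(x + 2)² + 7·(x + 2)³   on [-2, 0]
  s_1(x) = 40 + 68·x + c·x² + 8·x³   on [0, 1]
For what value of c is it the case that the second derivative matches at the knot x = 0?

s_0''(x) = -6 + 42·(x + 2), so s_0''(0) = 78. On the right, s_1''(0) = 2c, so c = 39.

39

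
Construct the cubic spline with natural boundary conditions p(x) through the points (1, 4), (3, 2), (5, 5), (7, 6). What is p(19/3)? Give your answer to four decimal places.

Let M_i = p''(x_i). Step sizes h_i = 2, 2, 2; slopes of the chords Δ_i = (y_(i+1) - y_i)/h_i = -1, 3/2, 1/2.
  2·M_0 + 8·M_1 + 2·M_2 = 6(Δ_1 - Δ_0) = 15
  2·M_1 + 8·M_2 + 2·M_3 = 6(Δ_2 - Δ_1) = -6
Natural end conditions: M_0 = M_3 = 0.
Solving: M_0 = 0, M_1 = 11/5, M_2 = -13/10, M_3 = 0.
On [5, 7], p(x) = 5 + 41/30·(x - 5) - 13/20·(x - 5)² + 13/120·(x - 5)³.
With (x - 5) = 4/3: p(19/3) = 2399/405.

5.9235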